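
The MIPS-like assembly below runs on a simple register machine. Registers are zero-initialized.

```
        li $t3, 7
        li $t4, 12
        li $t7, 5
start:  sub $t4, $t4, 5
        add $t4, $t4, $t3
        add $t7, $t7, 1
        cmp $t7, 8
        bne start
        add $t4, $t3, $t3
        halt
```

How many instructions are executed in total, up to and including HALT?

20

$t3=7
$t4=12
$t7=5
$t4=12-5=7
$t4=7+7=14
$t7=5+1=6
cmp $t7, 8  (cmp 6,8)
bne start: taken
$t4=14-5=9
$t4=9+7=16
$t7=6+1=7
cmp $t7, 8  (cmp 7,8)
bne start: taken
$t4=16-5=11
$t4=11+7=18
$t7=7+1=8
cmp $t7, 8  (cmp 8,8)
bne start: not taken
$t4=7+7=14
halt.
Total executed instructions: 20.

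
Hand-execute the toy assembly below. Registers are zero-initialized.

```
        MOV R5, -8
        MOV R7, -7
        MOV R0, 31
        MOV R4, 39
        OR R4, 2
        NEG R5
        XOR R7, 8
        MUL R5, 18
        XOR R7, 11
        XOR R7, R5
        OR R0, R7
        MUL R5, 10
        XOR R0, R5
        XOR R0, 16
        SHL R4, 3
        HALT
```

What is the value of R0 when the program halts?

-1329

R5=-8
R7=-7
R0=31
R4=39
R4=39|2=39
R5=-(-8)=8
R7=(-7)^8=-15
R5=8*18=144
R7=(-15)^11=-6
R7=(-6)^144=-150
R0=31|(-150)=-129
R5=144*10=1440
R0=(-129)^1440=-1313
R0=(-1313)^16=-1329
R4=39<<3=312
halt.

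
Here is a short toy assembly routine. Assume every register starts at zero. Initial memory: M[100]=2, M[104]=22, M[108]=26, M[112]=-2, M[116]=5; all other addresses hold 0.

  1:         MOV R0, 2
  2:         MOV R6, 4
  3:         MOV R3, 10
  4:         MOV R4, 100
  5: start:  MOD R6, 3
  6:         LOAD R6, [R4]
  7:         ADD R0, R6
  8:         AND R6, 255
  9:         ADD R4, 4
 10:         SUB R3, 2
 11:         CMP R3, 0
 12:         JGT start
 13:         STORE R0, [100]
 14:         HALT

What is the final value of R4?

120

MOV R0, 2 → R0=2
MOV R6, 4 → R6=4
MOV R3, 10 → R3=10
MOV R4, 100 → R4=100
MOD R6, 3 → R6=4%3=1
LOAD R6, [R4] → R6=M[100]=2
ADD R0, R6 → R0=2+2=4
AND R6, 255 → R6=2&255=2
ADD R4, 4 → R4=100+4=104
SUB R3, 2 → R3=10-2=8
CMP R3, 0  (cmp 8,0)
JGT start: taken
MOD R6, 3 → R6=2%3=2
LOAD R6, [R4] → R6=M[104]=22
ADD R0, R6 → R0=4+22=26
AND R6, 255 → R6=22&255=22
ADD R4, 4 → R4=104+4=108
SUB R3, 2 → R3=8-2=6
CMP R3, 0  (cmp 6,0)
JGT start: taken
MOD R6, 3 → R6=22%3=1
LOAD R6, [R4] → R6=M[108]=26
ADD R0, R6 → R0=26+26=52
AND R6, 255 → R6=26&255=26
ADD R4, 4 → R4=108+4=112
SUB R3, 2 → R3=6-2=4
CMP R3, 0  (cmp 4,0)
JGT start: taken
MOD R6, 3 → R6=26%3=2
LOAD R6, [R4] → R6=M[112]=-2
ADD R0, R6 → R0=52+(-2)=50
AND R6, 255 → R6=(-2)&255=254
ADD R4, 4 → R4=112+4=116
SUB R3, 2 → R3=4-2=2
CMP R3, 0  (cmp 2,0)
JGT start: taken
MOD R6, 3 → R6=254%3=2
LOAD R6, [R4] → R6=M[116]=5
ADD R0, R6 → R0=50+5=55
AND R6, 255 → R6=5&255=5
ADD R4, 4 → R4=116+4=120
SUB R3, 2 → R3=2-2=0
CMP R3, 0  (cmp 0,0)
JGT start: not taken
STORE R0, [100] → M[100]=55
halt.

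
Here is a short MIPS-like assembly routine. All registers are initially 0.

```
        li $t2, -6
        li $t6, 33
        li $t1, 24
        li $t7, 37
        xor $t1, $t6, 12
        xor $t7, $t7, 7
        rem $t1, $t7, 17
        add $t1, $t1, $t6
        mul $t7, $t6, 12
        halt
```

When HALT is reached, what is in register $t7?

li $t2, -6 → $t2=-6
li $t6, 33 → $t6=33
li $t1, 24 → $t1=24
li $t7, 37 → $t7=37
xor $t1, $t6, 12 → $t1=33^12=45
xor $t7, $t7, 7 → $t7=37^7=34
rem $t1, $t7, 17 → $t1=34%17=0
add $t1, $t1, $t6 → $t1=0+33=33
mul $t7, $t6, 12 → $t7=33*12=396
halt.

396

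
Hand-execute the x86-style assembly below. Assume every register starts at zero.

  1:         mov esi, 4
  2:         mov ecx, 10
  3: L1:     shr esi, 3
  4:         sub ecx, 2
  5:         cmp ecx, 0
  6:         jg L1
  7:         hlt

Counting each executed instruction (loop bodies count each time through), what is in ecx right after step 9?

mov esi, 4 → esi=4
mov ecx, 10 → ecx=10
shr esi, 3 → esi=4>>3=0
sub ecx, 2 → ecx=10-2=8
cmp ecx, 0  (cmp 8,0)
jg L1: taken
shr esi, 3 → esi=0>>3=0
sub ecx, 2 → ecx=8-2=6
cmp ecx, 0  (cmp 6,0)
After step 9: ecx = 6.

6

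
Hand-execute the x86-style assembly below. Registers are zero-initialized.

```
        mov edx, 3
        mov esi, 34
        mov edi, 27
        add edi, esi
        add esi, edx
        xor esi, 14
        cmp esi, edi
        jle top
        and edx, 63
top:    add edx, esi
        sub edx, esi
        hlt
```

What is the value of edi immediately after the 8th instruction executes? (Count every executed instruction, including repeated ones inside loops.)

after mov edx, 3: edx=3
after mov esi, 34: esi=34
after mov edi, 27: edi=27
after add edi, esi: edi=27+34=61
after add esi, edx: esi=34+3=37
after xor esi, 14: esi=37^14=43
cmp esi, edi  (cmp 43,61)
jle top: taken
After step 8: edi = 61.

61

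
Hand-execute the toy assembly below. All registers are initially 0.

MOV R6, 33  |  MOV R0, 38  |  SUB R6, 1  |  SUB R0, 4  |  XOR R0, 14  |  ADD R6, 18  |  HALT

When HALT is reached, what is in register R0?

R6=33
R0=38
R6=33-1=32
R0=38-4=34
R0=34^14=44
R6=32+18=50
halt.

44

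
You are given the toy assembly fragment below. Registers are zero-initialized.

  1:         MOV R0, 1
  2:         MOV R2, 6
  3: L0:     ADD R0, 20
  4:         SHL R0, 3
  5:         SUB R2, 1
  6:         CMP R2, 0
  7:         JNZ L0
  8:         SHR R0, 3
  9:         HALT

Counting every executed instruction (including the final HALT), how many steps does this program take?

34

after MOV R0, 1: R0=1
after MOV R2, 6: R2=6
after ADD R0, 20: R0=1+20=21
after SHL R0, 3: R0=21<<3=168
after SUB R2, 1: R2=6-1=5
CMP R2, 0  (cmp 5,0)
JNZ L0: taken
after ADD R0, 20: R0=168+20=188
after SHL R0, 3: R0=188<<3=1504
after SUB R2, 1: R2=5-1=4
CMP R2, 0  (cmp 4,0)
JNZ L0: taken
after ADD R0, 20: R0=1504+20=1524
after SHL R0, 3: R0=1524<<3=12192
after SUB R2, 1: R2=4-1=3
CMP R2, 0  (cmp 3,0)
JNZ L0: taken
after ADD R0, 20: R0=12192+20=12212
after SHL R0, 3: R0=12212<<3=97696
after SUB R2, 1: R2=3-1=2
CMP R2, 0  (cmp 2,0)
JNZ L0: taken
after ADD R0, 20: R0=97696+20=97716
after SHL R0, 3: R0=97716<<3=781728
after SUB R2, 1: R2=2-1=1
CMP R2, 0  (cmp 1,0)
JNZ L0: taken
after ADD R0, 20: R0=781728+20=781748
after SHL R0, 3: R0=781748<<3=6253984
after SUB R2, 1: R2=1-1=0
CMP R2, 0  (cmp 0,0)
JNZ L0: not taken
after SHR R0, 3: R0=6253984>>3=781748
halt.
Total executed instructions: 34.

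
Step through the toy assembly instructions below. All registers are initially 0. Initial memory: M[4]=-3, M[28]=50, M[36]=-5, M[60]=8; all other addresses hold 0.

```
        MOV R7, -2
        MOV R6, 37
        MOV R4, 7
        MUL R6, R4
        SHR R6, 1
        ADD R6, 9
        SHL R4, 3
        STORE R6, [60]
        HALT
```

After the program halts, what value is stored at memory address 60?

138

after MOV R7, -2: R7=-2
after MOV R6, 37: R6=37
after MOV R4, 7: R4=7
after MUL R6, R4: R6=37*7=259
after SHR R6, 1: R6=259>>1=129
after ADD R6, 9: R6=129+9=138
after SHL R4, 3: R4=7<<3=56
STORE R6, [60] → M[60]=138
halt.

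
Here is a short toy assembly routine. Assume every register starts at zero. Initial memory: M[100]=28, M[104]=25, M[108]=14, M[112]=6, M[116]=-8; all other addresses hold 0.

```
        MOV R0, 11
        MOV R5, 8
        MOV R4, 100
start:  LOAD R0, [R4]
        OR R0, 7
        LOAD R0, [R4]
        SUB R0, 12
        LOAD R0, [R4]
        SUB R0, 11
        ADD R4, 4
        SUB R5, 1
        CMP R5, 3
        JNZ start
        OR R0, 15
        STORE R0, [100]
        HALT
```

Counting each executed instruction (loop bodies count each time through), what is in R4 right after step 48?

116

R0=11
R5=8
R4=100
R0=M[100]=28
R0=28|7=31
R0=M[100]=28
R0=28-12=16
R0=M[100]=28
R0=28-11=17
R4=100+4=104
R5=8-1=7
CMP R5, 3  (cmp 7,3)
JNZ start: taken
R0=M[104]=25
R0=25|7=31
R0=M[104]=25
R0=25-12=13
R0=M[104]=25
R0=25-11=14
R4=104+4=108
R5=7-1=6
CMP R5, 3  (cmp 6,3)
JNZ start: taken
R0=M[108]=14
R0=14|7=15
R0=M[108]=14
R0=14-12=2
R0=M[108]=14
R0=14-11=3
R4=108+4=112
R5=6-1=5
CMP R5, 3  (cmp 5,3)
JNZ start: taken
R0=M[112]=6
R0=6|7=7
R0=M[112]=6
R0=6-12=-6
R0=M[112]=6
R0=6-11=-5
R4=112+4=116
R5=5-1=4
CMP R5, 3  (cmp 4,3)
JNZ start: taken
R0=M[116]=-8
R0=(-8)|7=-1
R0=M[116]=-8
R0=(-8)-12=-20
R0=M[116]=-8
After step 48: R4 = 116.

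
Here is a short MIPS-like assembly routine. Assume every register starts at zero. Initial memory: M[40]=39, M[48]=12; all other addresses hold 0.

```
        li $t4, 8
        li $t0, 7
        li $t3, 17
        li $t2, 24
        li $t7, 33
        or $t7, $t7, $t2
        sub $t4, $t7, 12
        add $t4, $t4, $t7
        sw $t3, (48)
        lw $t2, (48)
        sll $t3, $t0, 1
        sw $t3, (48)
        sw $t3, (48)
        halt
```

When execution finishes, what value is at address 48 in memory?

li $t4, 8 → $t4=8
li $t0, 7 → $t0=7
li $t3, 17 → $t3=17
li $t2, 24 → $t2=24
li $t7, 33 → $t7=33
or $t7, $t7, $t2 → $t7=33|24=57
sub $t4, $t7, 12 → $t4=57-12=45
add $t4, $t4, $t7 → $t4=45+57=102
sw $t3, (48) → M[48]=17
lw $t2, (48) → $t2=M[48]=17
sll $t3, $t0, 1 → $t3=7<<1=14
sw $t3, (48) → M[48]=14
sw $t3, (48) → M[48]=14
halt.

14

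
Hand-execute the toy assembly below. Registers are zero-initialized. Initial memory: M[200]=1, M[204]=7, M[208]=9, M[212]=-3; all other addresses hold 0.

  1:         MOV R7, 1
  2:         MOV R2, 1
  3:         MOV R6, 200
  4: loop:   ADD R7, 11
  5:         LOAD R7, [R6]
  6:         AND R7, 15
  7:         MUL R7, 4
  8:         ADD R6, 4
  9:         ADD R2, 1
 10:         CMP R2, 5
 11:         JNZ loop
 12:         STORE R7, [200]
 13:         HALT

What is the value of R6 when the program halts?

R7=1
R2=1
R6=200
R7=1+11=12
R7=M[200]=1
R7=1&15=1
R7=1*4=4
R6=200+4=204
R2=1+1=2
CMP R2, 5  (cmp 2,5)
JNZ loop: taken
R7=4+11=15
R7=M[204]=7
R7=7&15=7
R7=7*4=28
R6=204+4=208
R2=2+1=3
CMP R2, 5  (cmp 3,5)
JNZ loop: taken
R7=28+11=39
R7=M[208]=9
R7=9&15=9
R7=9*4=36
R6=208+4=212
R2=3+1=4
CMP R2, 5  (cmp 4,5)
JNZ loop: taken
R7=36+11=47
R7=M[212]=-3
R7=(-3)&15=13
R7=13*4=52
R6=212+4=216
R2=4+1=5
CMP R2, 5  (cmp 5,5)
JNZ loop: not taken
STORE R7, [200] → M[200]=52
halt.

216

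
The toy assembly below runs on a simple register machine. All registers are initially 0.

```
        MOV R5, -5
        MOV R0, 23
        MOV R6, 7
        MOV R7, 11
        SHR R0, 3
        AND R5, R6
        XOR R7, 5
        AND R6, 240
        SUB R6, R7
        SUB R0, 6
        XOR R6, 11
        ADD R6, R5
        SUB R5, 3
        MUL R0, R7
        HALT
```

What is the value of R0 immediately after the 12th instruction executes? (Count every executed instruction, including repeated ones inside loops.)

R5=-5
R0=23
R6=7
R7=11
R0=23>>3=2
R5=(-5)&7=3
R7=11^5=14
R6=7&240=0
R6=0-14=-14
R0=2-6=-4
R6=(-14)^11=-7
R6=(-7)+3=-4
After step 12: R0 = -4.

-4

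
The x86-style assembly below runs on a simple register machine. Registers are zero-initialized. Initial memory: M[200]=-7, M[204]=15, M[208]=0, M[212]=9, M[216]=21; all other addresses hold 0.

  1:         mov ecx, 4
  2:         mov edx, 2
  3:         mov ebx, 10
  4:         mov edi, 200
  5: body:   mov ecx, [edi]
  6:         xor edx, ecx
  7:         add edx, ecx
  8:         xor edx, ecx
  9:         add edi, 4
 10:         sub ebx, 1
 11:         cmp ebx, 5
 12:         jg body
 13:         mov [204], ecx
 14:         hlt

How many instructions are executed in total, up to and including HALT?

46

mov ecx, 4 → ecx=4
mov edx, 2 → edx=2
mov ebx, 10 → ebx=10
mov edi, 200 → edi=200
mov ecx, [edi] → ecx=M[200]=-7
xor edx, ecx → edx=2^(-7)=-5
add edx, ecx → edx=(-5)+(-7)=-12
xor edx, ecx → edx=(-12)^(-7)=13
add edi, 4 → edi=200+4=204
sub ebx, 1 → ebx=10-1=9
cmp ebx, 5  (cmp 9,5)
jg body: taken
mov ecx, [edi] → ecx=M[204]=15
xor edx, ecx → edx=13^15=2
add edx, ecx → edx=2+15=17
xor edx, ecx → edx=17^15=30
add edi, 4 → edi=204+4=208
sub ebx, 1 → ebx=9-1=8
cmp ebx, 5  (cmp 8,5)
jg body: taken
mov ecx, [edi] → ecx=M[208]=0
xor edx, ecx → edx=30^0=30
add edx, ecx → edx=30+0=30
xor edx, ecx → edx=30^0=30
add edi, 4 → edi=208+4=212
sub ebx, 1 → ebx=8-1=7
cmp ebx, 5  (cmp 7,5)
jg body: taken
mov ecx, [edi] → ecx=M[212]=9
xor edx, ecx → edx=30^9=23
add edx, ecx → edx=23+9=32
xor edx, ecx → edx=32^9=41
add edi, 4 → edi=212+4=216
sub ebx, 1 → ebx=7-1=6
cmp ebx, 5  (cmp 6,5)
jg body: taken
mov ecx, [edi] → ecx=M[216]=21
xor edx, ecx → edx=41^21=60
add edx, ecx → edx=60+21=81
xor edx, ecx → edx=81^21=68
add edi, 4 → edi=216+4=220
sub ebx, 1 → ebx=6-1=5
cmp ebx, 5  (cmp 5,5)
jg body: not taken
mov [204], ecx → M[204]=21
halt.
Total executed instructions: 46.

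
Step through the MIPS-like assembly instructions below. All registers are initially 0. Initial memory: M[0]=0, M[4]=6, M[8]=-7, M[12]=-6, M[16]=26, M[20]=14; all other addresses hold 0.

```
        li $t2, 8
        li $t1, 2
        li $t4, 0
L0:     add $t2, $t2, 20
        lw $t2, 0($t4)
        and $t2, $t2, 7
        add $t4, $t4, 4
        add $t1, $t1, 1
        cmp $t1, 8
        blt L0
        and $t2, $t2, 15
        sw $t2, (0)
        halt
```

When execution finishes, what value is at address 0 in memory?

after li $t2, 8: $t2=8
after li $t1, 2: $t1=2
after li $t4, 0: $t4=0
after add $t2, $t2, 20: $t2=8+20=28
after lw $t2, 0($t4): $t2=M[0]=0
after and $t2, $t2, 7: $t2=0&7=0
after add $t4, $t4, 4: $t4=0+4=4
after add $t1, $t1, 1: $t1=2+1=3
cmp $t1, 8  (cmp 3,8)
blt L0: taken
after add $t2, $t2, 20: $t2=0+20=20
after lw $t2, 0($t4): $t2=M[4]=6
after and $t2, $t2, 7: $t2=6&7=6
after add $t4, $t4, 4: $t4=4+4=8
after add $t1, $t1, 1: $t1=3+1=4
cmp $t1, 8  (cmp 4,8)
blt L0: taken
after add $t2, $t2, 20: $t2=6+20=26
after lw $t2, 0($t4): $t2=M[8]=-7
after and $t2, $t2, 7: $t2=(-7)&7=1
after add $t4, $t4, 4: $t4=8+4=12
after add $t1, $t1, 1: $t1=4+1=5
cmp $t1, 8  (cmp 5,8)
blt L0: taken
after add $t2, $t2, 20: $t2=1+20=21
after lw $t2, 0($t4): $t2=M[12]=-6
after and $t2, $t2, 7: $t2=(-6)&7=2
after add $t4, $t4, 4: $t4=12+4=16
after add $t1, $t1, 1: $t1=5+1=6
cmp $t1, 8  (cmp 6,8)
blt L0: taken
after add $t2, $t2, 20: $t2=2+20=22
after lw $t2, 0($t4): $t2=M[16]=26
after and $t2, $t2, 7: $t2=26&7=2
after add $t4, $t4, 4: $t4=16+4=20
after add $t1, $t1, 1: $t1=6+1=7
cmp $t1, 8  (cmp 7,8)
blt L0: taken
after add $t2, $t2, 20: $t2=2+20=22
after lw $t2, 0($t4): $t2=M[20]=14
after and $t2, $t2, 7: $t2=14&7=6
after add $t4, $t4, 4: $t4=20+4=24
after add $t1, $t1, 1: $t1=7+1=8
cmp $t1, 8  (cmp 8,8)
blt L0: not taken
after and $t2, $t2, 15: $t2=6&15=6
sw $t2, (0) → M[0]=6
halt.

6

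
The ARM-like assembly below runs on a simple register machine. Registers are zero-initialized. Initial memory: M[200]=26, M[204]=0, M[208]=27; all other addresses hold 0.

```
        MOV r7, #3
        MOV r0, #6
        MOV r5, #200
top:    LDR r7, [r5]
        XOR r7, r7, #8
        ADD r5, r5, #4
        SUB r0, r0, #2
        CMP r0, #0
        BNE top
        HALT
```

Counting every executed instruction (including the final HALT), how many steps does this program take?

22

r7=3
r0=6
r5=200
r7=M[200]=26
r7=26^8=18
r5=200+4=204
r0=6-2=4
CMP r0, #0  (cmp 4,0)
BNE top: taken
r7=M[204]=0
r7=0^8=8
r5=204+4=208
r0=4-2=2
CMP r0, #0  (cmp 2,0)
BNE top: taken
r7=M[208]=27
r7=27^8=19
r5=208+4=212
r0=2-2=0
CMP r0, #0  (cmp 0,0)
BNE top: not taken
halt.
Total executed instructions: 22.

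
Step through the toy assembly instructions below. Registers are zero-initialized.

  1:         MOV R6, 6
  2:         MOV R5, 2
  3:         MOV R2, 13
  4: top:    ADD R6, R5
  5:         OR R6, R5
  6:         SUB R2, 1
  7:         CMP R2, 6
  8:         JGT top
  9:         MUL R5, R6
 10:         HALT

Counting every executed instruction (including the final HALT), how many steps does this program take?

40

MOV R6, 6 → R6=6
MOV R5, 2 → R5=2
MOV R2, 13 → R2=13
ADD R6, R5 → R6=6+2=8
OR R6, R5 → R6=8|2=10
SUB R2, 1 → R2=13-1=12
CMP R2, 6  (cmp 12,6)
JGT top: taken
ADD R6, R5 → R6=10+2=12
OR R6, R5 → R6=12|2=14
SUB R2, 1 → R2=12-1=11
CMP R2, 6  (cmp 11,6)
JGT top: taken
ADD R6, R5 → R6=14+2=16
OR R6, R5 → R6=16|2=18
SUB R2, 1 → R2=11-1=10
CMP R2, 6  (cmp 10,6)
JGT top: taken
ADD R6, R5 → R6=18+2=20
OR R6, R5 → R6=20|2=22
SUB R2, 1 → R2=10-1=9
CMP R2, 6  (cmp 9,6)
JGT top: taken
ADD R6, R5 → R6=22+2=24
OR R6, R5 → R6=24|2=26
SUB R2, 1 → R2=9-1=8
CMP R2, 6  (cmp 8,6)
JGT top: taken
ADD R6, R5 → R6=26+2=28
OR R6, R5 → R6=28|2=30
SUB R2, 1 → R2=8-1=7
CMP R2, 6  (cmp 7,6)
JGT top: taken
ADD R6, R5 → R6=30+2=32
OR R6, R5 → R6=32|2=34
SUB R2, 1 → R2=7-1=6
CMP R2, 6  (cmp 6,6)
JGT top: not taken
MUL R5, R6 → R5=2*34=68
halt.
Total executed instructions: 40.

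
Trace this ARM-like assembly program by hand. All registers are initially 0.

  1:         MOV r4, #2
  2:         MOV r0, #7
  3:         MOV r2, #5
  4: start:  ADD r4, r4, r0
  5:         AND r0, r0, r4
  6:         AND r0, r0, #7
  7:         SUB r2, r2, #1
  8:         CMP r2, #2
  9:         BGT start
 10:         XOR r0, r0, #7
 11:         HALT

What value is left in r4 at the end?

10

MOV r4, #2 → r4=2
MOV r0, #7 → r0=7
MOV r2, #5 → r2=5
ADD r4, r4, r0 → r4=2+7=9
AND r0, r0, r4 → r0=7&9=1
AND r0, r0, #7 → r0=1&7=1
SUB r2, r2, #1 → r2=5-1=4
CMP r2, #2  (cmp 4,2)
BGT start: taken
ADD r4, r4, r0 → r4=9+1=10
AND r0, r0, r4 → r0=1&10=0
AND r0, r0, #7 → r0=0&7=0
SUB r2, r2, #1 → r2=4-1=3
CMP r2, #2  (cmp 3,2)
BGT start: taken
ADD r4, r4, r0 → r4=10+0=10
AND r0, r0, r4 → r0=0&10=0
AND r0, r0, #7 → r0=0&7=0
SUB r2, r2, #1 → r2=3-1=2
CMP r2, #2  (cmp 2,2)
BGT start: not taken
XOR r0, r0, #7 → r0=0^7=7
halt.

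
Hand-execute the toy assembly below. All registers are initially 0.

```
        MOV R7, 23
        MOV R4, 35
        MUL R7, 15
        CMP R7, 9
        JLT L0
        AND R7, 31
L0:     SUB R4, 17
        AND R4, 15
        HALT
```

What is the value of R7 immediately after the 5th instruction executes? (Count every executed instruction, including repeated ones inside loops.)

345

R7=23
R4=35
R7=23*15=345
CMP R7, 9  (cmp 345,9)
JLT L0: not taken
After step 5: R7 = 345.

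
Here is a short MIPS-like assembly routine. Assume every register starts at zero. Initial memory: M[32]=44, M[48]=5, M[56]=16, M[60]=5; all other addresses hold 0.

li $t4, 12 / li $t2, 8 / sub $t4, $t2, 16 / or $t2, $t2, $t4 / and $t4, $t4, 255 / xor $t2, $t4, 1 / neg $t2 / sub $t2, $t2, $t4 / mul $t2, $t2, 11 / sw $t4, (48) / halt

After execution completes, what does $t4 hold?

li $t4, 12 → $t4=12
li $t2, 8 → $t2=8
sub $t4, $t2, 16 → $t4=8-16=-8
or $t2, $t2, $t4 → $t2=8|(-8)=-8
and $t4, $t4, 255 → $t4=(-8)&255=248
xor $t2, $t4, 1 → $t2=248^1=249
neg $t2 → $t2=-(249)=-249
sub $t2, $t2, $t4 → $t2=(-249)-248=-497
mul $t2, $t2, 11 → $t2=(-497)*11=-5467
sw $t4, (48) → M[48]=248
halt.

248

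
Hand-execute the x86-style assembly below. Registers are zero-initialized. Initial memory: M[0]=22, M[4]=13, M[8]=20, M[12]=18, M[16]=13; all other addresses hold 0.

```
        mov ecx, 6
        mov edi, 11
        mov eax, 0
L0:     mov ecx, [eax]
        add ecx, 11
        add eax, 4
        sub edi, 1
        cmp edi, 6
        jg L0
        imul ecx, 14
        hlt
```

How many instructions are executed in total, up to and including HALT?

35

mov ecx, 6 → ecx=6
mov edi, 11 → edi=11
mov eax, 0 → eax=0
mov ecx, [eax] → ecx=M[0]=22
add ecx, 11 → ecx=22+11=33
add eax, 4 → eax=0+4=4
sub edi, 1 → edi=11-1=10
cmp edi, 6  (cmp 10,6)
jg L0: taken
mov ecx, [eax] → ecx=M[4]=13
add ecx, 11 → ecx=13+11=24
add eax, 4 → eax=4+4=8
sub edi, 1 → edi=10-1=9
cmp edi, 6  (cmp 9,6)
jg L0: taken
mov ecx, [eax] → ecx=M[8]=20
add ecx, 11 → ecx=20+11=31
add eax, 4 → eax=8+4=12
sub edi, 1 → edi=9-1=8
cmp edi, 6  (cmp 8,6)
jg L0: taken
mov ecx, [eax] → ecx=M[12]=18
add ecx, 11 → ecx=18+11=29
add eax, 4 → eax=12+4=16
sub edi, 1 → edi=8-1=7
cmp edi, 6  (cmp 7,6)
jg L0: taken
mov ecx, [eax] → ecx=M[16]=13
add ecx, 11 → ecx=13+11=24
add eax, 4 → eax=16+4=20
sub edi, 1 → edi=7-1=6
cmp edi, 6  (cmp 6,6)
jg L0: not taken
imul ecx, 14 → ecx=24*14=336
halt.
Total executed instructions: 35.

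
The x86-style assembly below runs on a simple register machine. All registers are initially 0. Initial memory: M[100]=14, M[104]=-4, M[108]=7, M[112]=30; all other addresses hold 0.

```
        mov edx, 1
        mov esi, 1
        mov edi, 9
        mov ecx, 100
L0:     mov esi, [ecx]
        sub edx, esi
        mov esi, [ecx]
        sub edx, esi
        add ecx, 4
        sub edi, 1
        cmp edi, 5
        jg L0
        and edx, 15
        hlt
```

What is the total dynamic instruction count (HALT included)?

38

mov edx, 1 → edx=1
mov esi, 1 → esi=1
mov edi, 9 → edi=9
mov ecx, 100 → ecx=100
mov esi, [ecx] → esi=M[100]=14
sub edx, esi → edx=1-14=-13
mov esi, [ecx] → esi=M[100]=14
sub edx, esi → edx=(-13)-14=-27
add ecx, 4 → ecx=100+4=104
sub edi, 1 → edi=9-1=8
cmp edi, 5  (cmp 8,5)
jg L0: taken
mov esi, [ecx] → esi=M[104]=-4
sub edx, esi → edx=(-27)-(-4)=-23
mov esi, [ecx] → esi=M[104]=-4
sub edx, esi → edx=(-23)-(-4)=-19
add ecx, 4 → ecx=104+4=108
sub edi, 1 → edi=8-1=7
cmp edi, 5  (cmp 7,5)
jg L0: taken
mov esi, [ecx] → esi=M[108]=7
sub edx, esi → edx=(-19)-7=-26
mov esi, [ecx] → esi=M[108]=7
sub edx, esi → edx=(-26)-7=-33
add ecx, 4 → ecx=108+4=112
sub edi, 1 → edi=7-1=6
cmp edi, 5  (cmp 6,5)
jg L0: taken
mov esi, [ecx] → esi=M[112]=30
sub edx, esi → edx=(-33)-30=-63
mov esi, [ecx] → esi=M[112]=30
sub edx, esi → edx=(-63)-30=-93
add ecx, 4 → ecx=112+4=116
sub edi, 1 → edi=6-1=5
cmp edi, 5  (cmp 5,5)
jg L0: not taken
and edx, 15 → edx=(-93)&15=3
halt.
Total executed instructions: 38.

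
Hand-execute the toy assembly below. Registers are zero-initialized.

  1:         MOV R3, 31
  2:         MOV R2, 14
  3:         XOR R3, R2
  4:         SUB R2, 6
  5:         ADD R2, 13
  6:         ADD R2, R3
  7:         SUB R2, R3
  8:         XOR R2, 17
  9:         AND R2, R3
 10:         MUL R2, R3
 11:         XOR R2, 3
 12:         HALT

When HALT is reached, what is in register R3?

17

R3=31
R2=14
R3=31^14=17
R2=14-6=8
R2=8+13=21
R2=21+17=38
R2=38-17=21
R2=21^17=4
R2=4&17=0
R2=0*17=0
R2=0^3=3
halt.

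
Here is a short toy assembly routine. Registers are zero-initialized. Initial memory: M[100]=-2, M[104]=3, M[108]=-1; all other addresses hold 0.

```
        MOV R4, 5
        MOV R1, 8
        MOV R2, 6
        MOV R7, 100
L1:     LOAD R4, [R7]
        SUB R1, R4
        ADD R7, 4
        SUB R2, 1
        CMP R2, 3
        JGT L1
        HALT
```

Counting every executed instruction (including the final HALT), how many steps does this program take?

23

after MOV R4, 5: R4=5
after MOV R1, 8: R1=8
after MOV R2, 6: R2=6
after MOV R7, 100: R7=100
after LOAD R4, [R7]: R4=M[100]=-2
after SUB R1, R4: R1=8-(-2)=10
after ADD R7, 4: R7=100+4=104
after SUB R2, 1: R2=6-1=5
CMP R2, 3  (cmp 5,3)
JGT L1: taken
after LOAD R4, [R7]: R4=M[104]=3
after SUB R1, R4: R1=10-3=7
after ADD R7, 4: R7=104+4=108
after SUB R2, 1: R2=5-1=4
CMP R2, 3  (cmp 4,3)
JGT L1: taken
after LOAD R4, [R7]: R4=M[108]=-1
after SUB R1, R4: R1=7-(-1)=8
after ADD R7, 4: R7=108+4=112
after SUB R2, 1: R2=4-1=3
CMP R2, 3  (cmp 3,3)
JGT L1: not taken
halt.
Total executed instructions: 23.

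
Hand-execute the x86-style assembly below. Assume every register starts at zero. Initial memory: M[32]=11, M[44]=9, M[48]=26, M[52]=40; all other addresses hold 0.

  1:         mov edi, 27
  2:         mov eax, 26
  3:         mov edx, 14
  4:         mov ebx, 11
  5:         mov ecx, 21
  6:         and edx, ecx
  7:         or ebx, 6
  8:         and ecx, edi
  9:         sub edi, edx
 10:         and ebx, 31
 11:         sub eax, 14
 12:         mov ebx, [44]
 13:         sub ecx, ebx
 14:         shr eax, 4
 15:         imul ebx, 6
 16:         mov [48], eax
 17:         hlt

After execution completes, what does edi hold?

23

edi=27
eax=26
edx=14
ebx=11
ecx=21
edx=14&21=4
ebx=11|6=15
ecx=21&27=17
edi=27-4=23
ebx=15&31=15
eax=26-14=12
ebx=M[44]=9
ecx=17-9=8
eax=12>>4=0
ebx=9*6=54
mov [48], eax → M[48]=0
halt.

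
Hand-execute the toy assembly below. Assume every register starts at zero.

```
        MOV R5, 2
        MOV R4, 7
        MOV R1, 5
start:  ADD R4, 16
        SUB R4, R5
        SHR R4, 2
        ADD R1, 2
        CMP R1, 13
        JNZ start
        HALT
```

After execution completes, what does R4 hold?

4

MOV R5, 2 → R5=2
MOV R4, 7 → R4=7
MOV R1, 5 → R1=5
ADD R4, 16 → R4=7+16=23
SUB R4, R5 → R4=23-2=21
SHR R4, 2 → R4=21>>2=5
ADD R1, 2 → R1=5+2=7
CMP R1, 13  (cmp 7,13)
JNZ start: taken
ADD R4, 16 → R4=5+16=21
SUB R4, R5 → R4=21-2=19
SHR R4, 2 → R4=19>>2=4
ADD R1, 2 → R1=7+2=9
CMP R1, 13  (cmp 9,13)
JNZ start: taken
ADD R4, 16 → R4=4+16=20
SUB R4, R5 → R4=20-2=18
SHR R4, 2 → R4=18>>2=4
ADD R1, 2 → R1=9+2=11
CMP R1, 13  (cmp 11,13)
JNZ start: taken
ADD R4, 16 → R4=4+16=20
SUB R4, R5 → R4=20-2=18
SHR R4, 2 → R4=18>>2=4
ADD R1, 2 → R1=11+2=13
CMP R1, 13  (cmp 13,13)
JNZ start: not taken
halt.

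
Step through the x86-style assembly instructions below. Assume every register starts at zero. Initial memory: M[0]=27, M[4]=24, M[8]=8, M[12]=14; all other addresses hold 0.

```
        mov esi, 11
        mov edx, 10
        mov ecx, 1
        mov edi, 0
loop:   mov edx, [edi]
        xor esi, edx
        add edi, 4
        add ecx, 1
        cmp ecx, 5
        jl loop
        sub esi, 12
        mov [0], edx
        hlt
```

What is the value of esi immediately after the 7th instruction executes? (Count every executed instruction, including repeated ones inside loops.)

16

after mov esi, 11: esi=11
after mov edx, 10: edx=10
after mov ecx, 1: ecx=1
after mov edi, 0: edi=0
after mov edx, [edi]: edx=M[0]=27
after xor esi, edx: esi=11^27=16
after add edi, 4: edi=0+4=4
After step 7: esi = 16.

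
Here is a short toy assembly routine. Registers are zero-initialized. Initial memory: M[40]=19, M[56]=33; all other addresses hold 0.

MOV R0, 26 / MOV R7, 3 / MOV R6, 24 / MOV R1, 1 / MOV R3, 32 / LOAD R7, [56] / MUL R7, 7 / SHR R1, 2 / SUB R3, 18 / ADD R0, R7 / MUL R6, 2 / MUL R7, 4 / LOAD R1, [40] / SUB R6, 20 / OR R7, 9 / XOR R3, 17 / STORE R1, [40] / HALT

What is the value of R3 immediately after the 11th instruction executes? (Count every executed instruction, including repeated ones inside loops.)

R0=26
R7=3
R6=24
R1=1
R3=32
R7=M[56]=33
R7=33*7=231
R1=1>>2=0
R3=32-18=14
R0=26+231=257
R6=24*2=48
After step 11: R3 = 14.

14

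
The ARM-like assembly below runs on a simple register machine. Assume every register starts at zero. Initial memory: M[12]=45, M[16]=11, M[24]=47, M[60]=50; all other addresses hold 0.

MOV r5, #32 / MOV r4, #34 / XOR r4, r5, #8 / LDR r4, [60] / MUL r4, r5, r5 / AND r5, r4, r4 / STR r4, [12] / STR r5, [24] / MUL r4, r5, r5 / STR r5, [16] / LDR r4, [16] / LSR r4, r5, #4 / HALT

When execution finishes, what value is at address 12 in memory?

MOV r5, #32 → r5=32
MOV r4, #34 → r4=34
XOR r4, r5, #8 → r4=32^8=40
LDR r4, [60] → r4=M[60]=50
MUL r4, r5, r5 → r4=32*32=1024
AND r5, r4, r4 → r5=1024&1024=1024
STR r4, [12] → M[12]=1024
STR r5, [24] → M[24]=1024
MUL r4, r5, r5 → r4=1024*1024=1048576
STR r5, [16] → M[16]=1024
LDR r4, [16] → r4=M[16]=1024
LSR r4, r5, #4 → r4=1024>>4=64
halt.

1024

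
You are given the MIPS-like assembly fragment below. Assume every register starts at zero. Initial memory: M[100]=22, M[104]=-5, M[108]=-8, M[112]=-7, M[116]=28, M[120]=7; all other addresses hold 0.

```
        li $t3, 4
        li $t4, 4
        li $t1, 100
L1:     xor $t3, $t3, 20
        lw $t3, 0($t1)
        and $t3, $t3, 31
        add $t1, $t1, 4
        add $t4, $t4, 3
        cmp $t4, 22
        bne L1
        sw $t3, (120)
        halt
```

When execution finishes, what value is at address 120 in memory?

7

li $t3, 4 → $t3=4
li $t4, 4 → $t4=4
li $t1, 100 → $t1=100
xor $t3, $t3, 20 → $t3=4^20=16
lw $t3, 0($t1) → $t3=M[100]=22
and $t3, $t3, 31 → $t3=22&31=22
add $t1, $t1, 4 → $t1=100+4=104
add $t4, $t4, 3 → $t4=4+3=7
cmp $t4, 22  (cmp 7,22)
bne L1: taken
xor $t3, $t3, 20 → $t3=22^20=2
lw $t3, 0($t1) → $t3=M[104]=-5
and $t3, $t3, 31 → $t3=(-5)&31=27
add $t1, $t1, 4 → $t1=104+4=108
add $t4, $t4, 3 → $t4=7+3=10
cmp $t4, 22  (cmp 10,22)
bne L1: taken
xor $t3, $t3, 20 → $t3=27^20=15
lw $t3, 0($t1) → $t3=M[108]=-8
and $t3, $t3, 31 → $t3=(-8)&31=24
add $t1, $t1, 4 → $t1=108+4=112
add $t4, $t4, 3 → $t4=10+3=13
cmp $t4, 22  (cmp 13,22)
bne L1: taken
xor $t3, $t3, 20 → $t3=24^20=12
lw $t3, 0($t1) → $t3=M[112]=-7
and $t3, $t3, 31 → $t3=(-7)&31=25
add $t1, $t1, 4 → $t1=112+4=116
add $t4, $t4, 3 → $t4=13+3=16
cmp $t4, 22  (cmp 16,22)
bne L1: taken
xor $t3, $t3, 20 → $t3=25^20=13
lw $t3, 0($t1) → $t3=M[116]=28
and $t3, $t3, 31 → $t3=28&31=28
add $t1, $t1, 4 → $t1=116+4=120
add $t4, $t4, 3 → $t4=16+3=19
cmp $t4, 22  (cmp 19,22)
bne L1: taken
xor $t3, $t3, 20 → $t3=28^20=8
lw $t3, 0($t1) → $t3=M[120]=7
and $t3, $t3, 31 → $t3=7&31=7
add $t1, $t1, 4 → $t1=120+4=124
add $t4, $t4, 3 → $t4=19+3=22
cmp $t4, 22  (cmp 22,22)
bne L1: not taken
sw $t3, (120) → M[120]=7
halt.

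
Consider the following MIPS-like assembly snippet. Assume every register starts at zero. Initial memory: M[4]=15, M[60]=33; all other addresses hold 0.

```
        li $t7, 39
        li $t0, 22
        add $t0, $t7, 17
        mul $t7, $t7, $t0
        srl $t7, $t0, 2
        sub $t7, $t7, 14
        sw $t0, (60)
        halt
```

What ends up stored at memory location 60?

li $t7, 39 → $t7=39
li $t0, 22 → $t0=22
add $t0, $t7, 17 → $t0=39+17=56
mul $t7, $t7, $t0 → $t7=39*56=2184
srl $t7, $t0, 2 → $t7=56>>2=14
sub $t7, $t7, 14 → $t7=14-14=0
sw $t0, (60) → M[60]=56
halt.

56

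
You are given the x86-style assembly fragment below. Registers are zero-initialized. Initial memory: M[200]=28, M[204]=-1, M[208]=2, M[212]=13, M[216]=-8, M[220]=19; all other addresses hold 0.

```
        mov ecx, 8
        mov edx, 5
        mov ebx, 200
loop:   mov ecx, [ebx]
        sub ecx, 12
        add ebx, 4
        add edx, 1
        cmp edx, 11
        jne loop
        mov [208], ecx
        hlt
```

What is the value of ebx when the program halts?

224

after mov ecx, 8: ecx=8
after mov edx, 5: edx=5
after mov ebx, 200: ebx=200
after mov ecx, [ebx]: ecx=M[200]=28
after sub ecx, 12: ecx=28-12=16
after add ebx, 4: ebx=200+4=204
after add edx, 1: edx=5+1=6
cmp edx, 11  (cmp 6,11)
jne loop: taken
after mov ecx, [ebx]: ecx=M[204]=-1
after sub ecx, 12: ecx=(-1)-12=-13
after add ebx, 4: ebx=204+4=208
after add edx, 1: edx=6+1=7
cmp edx, 11  (cmp 7,11)
jne loop: taken
after mov ecx, [ebx]: ecx=M[208]=2
after sub ecx, 12: ecx=2-12=-10
after add ebx, 4: ebx=208+4=212
after add edx, 1: edx=7+1=8
cmp edx, 11  (cmp 8,11)
jne loop: taken
after mov ecx, [ebx]: ecx=M[212]=13
after sub ecx, 12: ecx=13-12=1
after add ebx, 4: ebx=212+4=216
after add edx, 1: edx=8+1=9
cmp edx, 11  (cmp 9,11)
jne loop: taken
after mov ecx, [ebx]: ecx=M[216]=-8
after sub ecx, 12: ecx=(-8)-12=-20
after add ebx, 4: ebx=216+4=220
after add edx, 1: edx=9+1=10
cmp edx, 11  (cmp 10,11)
jne loop: taken
after mov ecx, [ebx]: ecx=M[220]=19
after sub ecx, 12: ecx=19-12=7
after add ebx, 4: ebx=220+4=224
after add edx, 1: edx=10+1=11
cmp edx, 11  (cmp 11,11)
jne loop: not taken
mov [208], ecx → M[208]=7
halt.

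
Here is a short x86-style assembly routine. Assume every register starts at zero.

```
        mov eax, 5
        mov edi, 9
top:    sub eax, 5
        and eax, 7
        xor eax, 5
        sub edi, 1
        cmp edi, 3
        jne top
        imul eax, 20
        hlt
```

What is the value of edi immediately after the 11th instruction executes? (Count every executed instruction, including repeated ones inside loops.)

eax=5
edi=9
eax=5-5=0
eax=0&7=0
eax=0^5=5
edi=9-1=8
cmp edi, 3  (cmp 8,3)
jne top: taken
eax=5-5=0
eax=0&7=0
eax=0^5=5
After step 11: edi = 8.

8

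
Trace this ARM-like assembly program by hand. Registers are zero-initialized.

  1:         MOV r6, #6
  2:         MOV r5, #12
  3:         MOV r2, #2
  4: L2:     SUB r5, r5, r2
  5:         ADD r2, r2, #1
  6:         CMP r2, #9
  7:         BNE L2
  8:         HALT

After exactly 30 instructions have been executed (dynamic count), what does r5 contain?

-23

after MOV r6, #6: r6=6
after MOV r5, #12: r5=12
after MOV r2, #2: r2=2
after SUB r5, r5, r2: r5=12-2=10
after ADD r2, r2, #1: r2=2+1=3
CMP r2, #9  (cmp 3,9)
BNE L2: taken
after SUB r5, r5, r2: r5=10-3=7
after ADD r2, r2, #1: r2=3+1=4
CMP r2, #9  (cmp 4,9)
BNE L2: taken
after SUB r5, r5, r2: r5=7-4=3
after ADD r2, r2, #1: r2=4+1=5
CMP r2, #9  (cmp 5,9)
BNE L2: taken
after SUB r5, r5, r2: r5=3-5=-2
after ADD r2, r2, #1: r2=5+1=6
CMP r2, #9  (cmp 6,9)
BNE L2: taken
after SUB r5, r5, r2: r5=(-2)-6=-8
after ADD r2, r2, #1: r2=6+1=7
CMP r2, #9  (cmp 7,9)
BNE L2: taken
after SUB r5, r5, r2: r5=(-8)-7=-15
after ADD r2, r2, #1: r2=7+1=8
CMP r2, #9  (cmp 8,9)
BNE L2: taken
after SUB r5, r5, r2: r5=(-15)-8=-23
after ADD r2, r2, #1: r2=8+1=9
CMP r2, #9  (cmp 9,9)
After step 30: r5 = -23.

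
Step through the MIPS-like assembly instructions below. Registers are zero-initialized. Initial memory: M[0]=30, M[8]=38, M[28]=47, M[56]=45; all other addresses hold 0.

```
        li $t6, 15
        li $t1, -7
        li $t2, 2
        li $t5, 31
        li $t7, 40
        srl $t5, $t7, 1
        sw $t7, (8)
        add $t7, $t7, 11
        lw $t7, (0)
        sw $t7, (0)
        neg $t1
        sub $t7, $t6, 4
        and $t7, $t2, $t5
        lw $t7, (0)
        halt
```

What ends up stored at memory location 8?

40

$t6=15
$t1=-7
$t2=2
$t5=31
$t7=40
$t5=40>>1=20
sw $t7, (8) → M[8]=40
$t7=40+11=51
$t7=M[0]=30
sw $t7, (0) → M[0]=30
$t1=-(-7)=7
$t7=15-4=11
$t7=2&20=0
$t7=M[0]=30
halt.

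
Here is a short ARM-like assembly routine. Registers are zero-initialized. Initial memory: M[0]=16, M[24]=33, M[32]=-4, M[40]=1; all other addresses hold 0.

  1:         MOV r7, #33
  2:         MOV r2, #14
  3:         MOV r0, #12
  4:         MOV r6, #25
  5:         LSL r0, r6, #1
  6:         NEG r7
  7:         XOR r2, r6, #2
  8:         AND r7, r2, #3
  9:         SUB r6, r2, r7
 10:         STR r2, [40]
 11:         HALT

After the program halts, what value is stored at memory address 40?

after MOV r7, #33: r7=33
after MOV r2, #14: r2=14
after MOV r0, #12: r0=12
after MOV r6, #25: r6=25
after LSL r0, r6, #1: r0=25<<1=50
after NEG r7: r7=-(33)=-33
after XOR r2, r6, #2: r2=25^2=27
after AND r7, r2, #3: r7=27&3=3
after SUB r6, r2, r7: r6=27-3=24
STR r2, [40] → M[40]=27
halt.

27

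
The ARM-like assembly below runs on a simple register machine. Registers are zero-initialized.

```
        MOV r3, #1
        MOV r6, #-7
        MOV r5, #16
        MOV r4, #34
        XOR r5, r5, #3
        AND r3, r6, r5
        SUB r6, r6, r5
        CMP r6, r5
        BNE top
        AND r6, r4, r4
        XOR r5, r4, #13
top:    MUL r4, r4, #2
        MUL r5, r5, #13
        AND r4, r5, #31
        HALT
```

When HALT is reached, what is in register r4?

23

MOV r3, #1 → r3=1
MOV r6, #-7 → r6=-7
MOV r5, #16 → r5=16
MOV r4, #34 → r4=34
XOR r5, r5, #3 → r5=16^3=19
AND r3, r6, r5 → r3=(-7)&19=17
SUB r6, r6, r5 → r6=(-7)-19=-26
CMP r6, r5  (cmp -26,19)
BNE top: taken
MUL r4, r4, #2 → r4=34*2=68
MUL r5, r5, #13 → r5=19*13=247
AND r4, r5, #31 → r4=247&31=23
halt.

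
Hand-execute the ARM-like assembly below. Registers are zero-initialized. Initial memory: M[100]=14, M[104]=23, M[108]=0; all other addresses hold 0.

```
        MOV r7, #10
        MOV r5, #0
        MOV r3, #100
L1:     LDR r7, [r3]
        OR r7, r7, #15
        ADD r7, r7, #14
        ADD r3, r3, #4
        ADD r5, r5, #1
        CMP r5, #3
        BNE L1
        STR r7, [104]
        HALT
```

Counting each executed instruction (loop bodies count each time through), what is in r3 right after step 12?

r7=10
r5=0
r3=100
r7=M[100]=14
r7=14|15=15
r7=15+14=29
r3=100+4=104
r5=0+1=1
CMP r5, #3  (cmp 1,3)
BNE L1: taken
r7=M[104]=23
r7=23|15=31
After step 12: r3 = 104.

104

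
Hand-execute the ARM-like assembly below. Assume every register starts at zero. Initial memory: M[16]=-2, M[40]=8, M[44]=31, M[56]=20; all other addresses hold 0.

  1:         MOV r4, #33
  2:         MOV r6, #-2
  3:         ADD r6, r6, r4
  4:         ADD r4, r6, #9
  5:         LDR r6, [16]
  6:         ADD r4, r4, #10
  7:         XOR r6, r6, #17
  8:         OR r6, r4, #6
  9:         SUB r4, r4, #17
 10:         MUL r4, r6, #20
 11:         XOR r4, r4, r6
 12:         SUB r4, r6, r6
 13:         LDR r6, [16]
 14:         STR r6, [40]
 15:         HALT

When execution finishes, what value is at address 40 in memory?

MOV r4, #33 → r4=33
MOV r6, #-2 → r6=-2
ADD r6, r6, r4 → r6=(-2)+33=31
ADD r4, r6, #9 → r4=31+9=40
LDR r6, [16] → r6=M[16]=-2
ADD r4, r4, #10 → r4=40+10=50
XOR r6, r6, #17 → r6=(-2)^17=-17
OR r6, r4, #6 → r6=50|6=54
SUB r4, r4, #17 → r4=50-17=33
MUL r4, r6, #20 → r4=54*20=1080
XOR r4, r4, r6 → r4=1080^54=1038
SUB r4, r6, r6 → r4=54-54=0
LDR r6, [16] → r6=M[16]=-2
STR r6, [40] → M[40]=-2
halt.

-2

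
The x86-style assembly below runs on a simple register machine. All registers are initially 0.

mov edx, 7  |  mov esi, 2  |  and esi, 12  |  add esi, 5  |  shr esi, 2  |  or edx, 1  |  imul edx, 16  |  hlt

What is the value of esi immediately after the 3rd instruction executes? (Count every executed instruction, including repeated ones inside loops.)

after mov edx, 7: edx=7
after mov esi, 2: esi=2
after and esi, 12: esi=2&12=0
After step 3: esi = 0.

0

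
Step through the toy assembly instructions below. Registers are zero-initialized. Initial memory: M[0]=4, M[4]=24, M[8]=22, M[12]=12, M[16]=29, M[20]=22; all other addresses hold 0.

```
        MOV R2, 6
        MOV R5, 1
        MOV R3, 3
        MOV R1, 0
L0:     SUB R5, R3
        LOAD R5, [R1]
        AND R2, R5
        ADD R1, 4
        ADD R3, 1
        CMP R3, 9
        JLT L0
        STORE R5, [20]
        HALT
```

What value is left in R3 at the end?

9

R2=6
R5=1
R3=3
R1=0
R5=1-3=-2
R5=M[0]=4
R2=6&4=4
R1=0+4=4
R3=3+1=4
CMP R3, 9  (cmp 4,9)
JLT L0: taken
R5=4-4=0
R5=M[4]=24
R2=4&24=0
R1=4+4=8
R3=4+1=5
CMP R3, 9  (cmp 5,9)
JLT L0: taken
R5=24-5=19
R5=M[8]=22
R2=0&22=0
R1=8+4=12
R3=5+1=6
CMP R3, 9  (cmp 6,9)
JLT L0: taken
R5=22-6=16
R5=M[12]=12
R2=0&12=0
R1=12+4=16
R3=6+1=7
CMP R3, 9  (cmp 7,9)
JLT L0: taken
R5=12-7=5
R5=M[16]=29
R2=0&29=0
R1=16+4=20
R3=7+1=8
CMP R3, 9  (cmp 8,9)
JLT L0: taken
R5=29-8=21
R5=M[20]=22
R2=0&22=0
R1=20+4=24
R3=8+1=9
CMP R3, 9  (cmp 9,9)
JLT L0: not taken
STORE R5, [20] → M[20]=22
halt.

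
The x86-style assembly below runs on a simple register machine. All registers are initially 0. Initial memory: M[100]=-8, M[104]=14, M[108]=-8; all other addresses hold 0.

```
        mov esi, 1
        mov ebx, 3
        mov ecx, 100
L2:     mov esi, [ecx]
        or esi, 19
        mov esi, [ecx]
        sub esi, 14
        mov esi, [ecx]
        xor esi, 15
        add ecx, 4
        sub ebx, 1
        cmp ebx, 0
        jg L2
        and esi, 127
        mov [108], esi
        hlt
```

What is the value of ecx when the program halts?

112

mov esi, 1 → esi=1
mov ebx, 3 → ebx=3
mov ecx, 100 → ecx=100
mov esi, [ecx] → esi=M[100]=-8
or esi, 19 → esi=(-8)|19=-5
mov esi, [ecx] → esi=M[100]=-8
sub esi, 14 → esi=(-8)-14=-22
mov esi, [ecx] → esi=M[100]=-8
xor esi, 15 → esi=(-8)^15=-9
add ecx, 4 → ecx=100+4=104
sub ebx, 1 → ebx=3-1=2
cmp ebx, 0  (cmp 2,0)
jg L2: taken
mov esi, [ecx] → esi=M[104]=14
or esi, 19 → esi=14|19=31
mov esi, [ecx] → esi=M[104]=14
sub esi, 14 → esi=14-14=0
mov esi, [ecx] → esi=M[104]=14
xor esi, 15 → esi=14^15=1
add ecx, 4 → ecx=104+4=108
sub ebx, 1 → ebx=2-1=1
cmp ebx, 0  (cmp 1,0)
jg L2: taken
mov esi, [ecx] → esi=M[108]=-8
or esi, 19 → esi=(-8)|19=-5
mov esi, [ecx] → esi=M[108]=-8
sub esi, 14 → esi=(-8)-14=-22
mov esi, [ecx] → esi=M[108]=-8
xor esi, 15 → esi=(-8)^15=-9
add ecx, 4 → ecx=108+4=112
sub ebx, 1 → ebx=1-1=0
cmp ebx, 0  (cmp 0,0)
jg L2: not taken
and esi, 127 → esi=(-9)&127=119
mov [108], esi → M[108]=119
halt.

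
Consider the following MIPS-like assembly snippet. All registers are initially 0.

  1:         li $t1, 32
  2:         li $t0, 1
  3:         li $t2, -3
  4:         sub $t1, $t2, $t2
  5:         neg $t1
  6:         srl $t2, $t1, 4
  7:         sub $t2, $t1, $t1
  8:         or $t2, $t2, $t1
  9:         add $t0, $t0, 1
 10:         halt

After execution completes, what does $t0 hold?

li $t1, 32 → $t1=32
li $t0, 1 → $t0=1
li $t2, -3 → $t2=-3
sub $t1, $t2, $t2 → $t1=(-3)-(-3)=0
neg $t1 → $t1=-(0)=0
srl $t2, $t1, 4 → $t2=0>>4=0
sub $t2, $t1, $t1 → $t2=0-0=0
or $t2, $t2, $t1 → $t2=0|0=0
add $t0, $t0, 1 → $t0=1+1=2
halt.

2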